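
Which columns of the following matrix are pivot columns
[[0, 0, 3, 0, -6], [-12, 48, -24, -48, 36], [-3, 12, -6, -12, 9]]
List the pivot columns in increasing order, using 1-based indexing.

1, 3

R1 <-> R2
  [ -12  48  -24  -48  36 ]
  [   0   0    3    0  -6 ]
  [  -3  12   -6  -12   9 ]
R1 ← -1/12·R1
  [  1  -4   2    4  -3 ]
  [  0   0   3    0  -6 ]
  [ -3  12  -6  -12   9 ]
R3 ← R3 + 3·R1
  [ 1  -4  2  4  -3 ]
  [ 0   0  3  0  -6 ]
  [ 0   0  0  0   0 ]
R2 ← 1/3·R2
  [ 1  -4  2  4  -3 ]
  [ 0   0  1  0  -2 ]
  [ 0   0  0  0   0 ]
R1 ← R1 − 2·R2
  [ 1  -4  0  4   1 ]
  [ 0   0  1  0  -2 ]
  [ 0   0  0  0   0 ]
Pivot columns are the columns containing a leading 1.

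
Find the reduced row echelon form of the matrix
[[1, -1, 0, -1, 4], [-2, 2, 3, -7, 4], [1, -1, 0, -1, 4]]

R2 ← R2 + 2·R1
  [ 1  -1  0  -1   4 ]
  [ 0   0  3  -9  12 ]
  [ 1  -1  0  -1   4 ]
R3 ← R3 − R1
  [ 1  -1  0  -1   4 ]
  [ 0   0  3  -9  12 ]
  [ 0   0  0   0   0 ]
R2 ← 1/3·R2
  [ 1  -1  0  -1  4 ]
  [ 0   0  1  -3  4 ]
  [ 0   0  0   0  0 ]

[[1, -1, 0, -1, 4], [0, 0, 1, -3, 4], [0, 0, 0, 0, 0]]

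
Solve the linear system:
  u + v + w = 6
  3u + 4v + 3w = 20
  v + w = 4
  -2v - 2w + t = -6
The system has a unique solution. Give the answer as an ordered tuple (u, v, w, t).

Form the augmented matrix and row-reduce:
  [ 1   1   1  0  |   6 ]
  [ 3   4   3  0  |  20 ]
  [ 0   1   1  0  |   4 ]
  [ 0  -2  -2  1  |  -6 ]
r2 ← r2 − 3·r1
r3 ← r3 − r2
r4 ← r4 + 2·r2
r4 ← r4 + 2·r3
r1 ← r1 − r3
r1 ← r1 − r2
Reading off the last column: u = 2, v = 2, w = 2, t = 2.

(2, 2, 2, 2)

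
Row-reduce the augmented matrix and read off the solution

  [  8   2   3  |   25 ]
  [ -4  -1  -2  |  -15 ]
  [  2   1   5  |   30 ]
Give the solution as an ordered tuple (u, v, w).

R1 := 1/8·R1
R2 := R2 + 4·R1
R3 := R3 − 2·R1
R2 <-> R3
R2 := 2·R2
R3 := -2·R3
R2 := R2 − 17/2·R3
R1 := R1 − 3/8·R3
R1 := R1 − 1/4·R2
Reading off the last column: u = 0, v = 5, w = 5.

(0, 5, 5)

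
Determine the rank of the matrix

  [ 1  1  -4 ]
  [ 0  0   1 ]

R1 → R1 + 4·R2
  [ 1  1  0 ]
  [ 0  0  1 ]
The reduced form has 2 nonzero rows.

rank = 2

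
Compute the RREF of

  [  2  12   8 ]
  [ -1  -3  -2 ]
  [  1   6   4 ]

ρ1 → 1/2·ρ1
  [  1   6   4 ]
  [ -1  -3  -2 ]
  [  1   6   4 ]
ρ2 → ρ2 + ρ1
  [ 1  6  4 ]
  [ 0  3  2 ]
  [ 1  6  4 ]
ρ3 → ρ3 − ρ1
  [ 1  6  4 ]
  [ 0  3  2 ]
  [ 0  0  0 ]
ρ2 → 1/3·ρ2
  [ 1  6    4 ]
  [ 0  1  2/3 ]
  [ 0  0    0 ]
ρ1 → ρ1 − 6·ρ2
  [ 1  0    0 ]
  [ 0  1  2/3 ]
  [ 0  0    0 ]

[[1, 0, 0], [0, 1, 2/3], [0, 0, 0]]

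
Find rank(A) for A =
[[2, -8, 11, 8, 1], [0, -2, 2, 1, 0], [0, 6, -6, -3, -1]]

rank = 3

R1 → 1/2·R1
  [ 1  -4  11/2   4  1/2 ]
  [ 0  -2     2   1    0 ]
  [ 0   6    -6  -3   -1 ]
R2 → -1/2·R2
  [ 1  -4  11/2     4  1/2 ]
  [ 0   1    -1  -1/2    0 ]
  [ 0   6    -6    -3   -1 ]
R3 → R3 − 6·R2
  [ 1  -4  11/2     4  1/2 ]
  [ 0   1    -1  -1/2    0 ]
  [ 0   0     0     0   -1 ]
R3 → -1·R3
  [ 1  -4  11/2     4  1/2 ]
  [ 0   1    -1  -1/2    0 ]
  [ 0   0     0     0    1 ]
R1 → R1 − 1/2·R3
  [ 1  -4  11/2     4  0 ]
  [ 0   1    -1  -1/2  0 ]
  [ 0   0     0     0  1 ]
R1 → R1 + 4·R2
  [ 1  0  3/2     2  0 ]
  [ 0  1   -1  -1/2  0 ]
  [ 0  0    0     0  1 ]
The reduced form has 3 nonzero rows.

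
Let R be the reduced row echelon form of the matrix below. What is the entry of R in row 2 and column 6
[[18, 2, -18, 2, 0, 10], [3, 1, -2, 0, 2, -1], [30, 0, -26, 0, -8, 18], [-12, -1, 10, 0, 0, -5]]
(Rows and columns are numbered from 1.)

r1 → 1/18·r1
  [   1  1/9   -1  1/9   0  5/9 ]
  [   3    1   -2    0   2   -1 ]
  [  30    0  -26    0  -8   18 ]
  [ -12   -1   10    0   0   -5 ]
r2 → r2 − 3·r1
  [   1  1/9   -1   1/9   0   5/9 ]
  [   0  2/3    1  -1/3   2  -8/3 ]
  [  30    0  -26     0  -8    18 ]
  [ -12   -1   10     0   0    -5 ]
r3 → r3 − 30·r1
  [   1    1/9  -1    1/9   0   5/9 ]
  [   0    2/3   1   -1/3   2  -8/3 ]
  [   0  -10/3   4  -10/3  -8   4/3 ]
  [ -12     -1  10      0   0    -5 ]
r4 → r4 + 12·r1
  [ 1    1/9  -1    1/9   0   5/9 ]
  [ 0    2/3   1   -1/3   2  -8/3 ]
  [ 0  -10/3   4  -10/3  -8   4/3 ]
  [ 0    1/3  -2    4/3   0   5/3 ]
r2 → 3/2·r2
  [ 1    1/9   -1    1/9   0  5/9 ]
  [ 0      1  3/2   -1/2   3   -4 ]
  [ 0  -10/3    4  -10/3  -8  4/3 ]
  [ 0    1/3   -2    4/3   0  5/3 ]
r3 → r3 + 10/3·r2
  [ 1  1/9   -1   1/9  0  5/9 ]
  [ 0    1  3/2  -1/2  3   -4 ]
  [ 0    0    9    -5  2  -12 ]
  [ 0  1/3   -2   4/3  0  5/3 ]
r4 → r4 − 1/3·r2
  [ 1  1/9    -1   1/9   0  5/9 ]
  [ 0    1   3/2  -1/2   3   -4 ]
  [ 0    0     9    -5   2  -12 ]
  [ 0    0  -5/2   3/2  -1    3 ]
r3 → 1/9·r3
  [ 1  1/9    -1   1/9    0   5/9 ]
  [ 0    1   3/2  -1/2    3    -4 ]
  [ 0    0     1  -5/9  2/9  -4/3 ]
  [ 0    0  -5/2   3/2   -1     3 ]
r4 → r4 + 5/2·r3
  [ 1  1/9   -1   1/9     0   5/9 ]
  [ 0    1  3/2  -1/2     3    -4 ]
  [ 0    0    1  -5/9   2/9  -4/3 ]
  [ 0    0    0   1/9  -4/9  -1/3 ]
r4 → 9·r4
  [ 1  1/9   -1   1/9    0   5/9 ]
  [ 0    1  3/2  -1/2    3    -4 ]
  [ 0    0    1  -5/9  2/9  -4/3 ]
  [ 0    0    0     1   -4    -3 ]
r3 → r3 + 5/9·r4
  [ 1  1/9   -1   1/9   0  5/9 ]
  [ 0    1  3/2  -1/2   3   -4 ]
  [ 0    0    1     0  -2   -3 ]
  [ 0    0    0     1  -4   -3 ]
r2 → r2 + 1/2·r4
  [ 1  1/9   -1  1/9   0    5/9 ]
  [ 0    1  3/2    0   1  -11/2 ]
  [ 0    0    1    0  -2     -3 ]
  [ 0    0    0    1  -4     -3 ]
r1 → r1 − 1/9·r4
  [ 1  1/9   -1  0  4/9    8/9 ]
  [ 0    1  3/2  0    1  -11/2 ]
  [ 0    0    1  0   -2     -3 ]
  [ 0    0    0  1   -4     -3 ]
r2 → r2 − 3/2·r3
  [ 1  1/9  -1  0  4/9  8/9 ]
  [ 0    1   0  0    4   -1 ]
  [ 0    0   1  0   -2   -3 ]
  [ 0    0   0  1   -4   -3 ]
r1 → r1 + r3
  [ 1  1/9  0  0  -14/9  -19/9 ]
  [ 0    1  0  0      4     -1 ]
  [ 0    0  1  0     -2     -3 ]
  [ 0    0  0  1     -4     -3 ]
r1 → r1 − 1/9·r2
  [ 1  0  0  0  -2  -2 ]
  [ 0  1  0  0   4  -1 ]
  [ 0  0  1  0  -2  -3 ]
  [ 0  0  0  1  -4  -3 ]

-1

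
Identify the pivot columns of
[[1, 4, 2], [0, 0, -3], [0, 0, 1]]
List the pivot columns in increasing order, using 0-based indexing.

R2 ← -1/3·R2
  [ 1  4  2 ]
  [ 0  0  1 ]
  [ 0  0  1 ]
R3 ← R3 − R2
  [ 1  4  2 ]
  [ 0  0  1 ]
  [ 0  0  0 ]
R1 ← R1 − 2·R2
  [ 1  4  0 ]
  [ 0  0  1 ]
  [ 0  0  0 ]
Pivot columns are the columns containing a leading 1.

0, 2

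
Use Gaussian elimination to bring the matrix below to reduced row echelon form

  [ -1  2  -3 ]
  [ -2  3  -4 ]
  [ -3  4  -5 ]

[[1, 0, -1], [0, 1, -2], [0, 0, 0]]

R1 → -1·R1
  [  1  -2   3 ]
  [ -2   3  -4 ]
  [ -3   4  -5 ]
R2 → R2 + 2·R1
  [  1  -2   3 ]
  [  0  -1   2 ]
  [ -3   4  -5 ]
R3 → R3 + 3·R1
  [ 1  -2  3 ]
  [ 0  -1  2 ]
  [ 0  -2  4 ]
R2 → -1·R2
  [ 1  -2   3 ]
  [ 0   1  -2 ]
  [ 0  -2   4 ]
R3 → R3 + 2·R2
  [ 1  -2   3 ]
  [ 0   1  -2 ]
  [ 0   0   0 ]
R1 → R1 + 2·R2
  [ 1  0  -1 ]
  [ 0  1  -2 ]
  [ 0  0   0 ]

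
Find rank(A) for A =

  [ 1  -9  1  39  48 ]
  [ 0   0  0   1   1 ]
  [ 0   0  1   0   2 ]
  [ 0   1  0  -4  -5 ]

rank = 4

R2 <-> R4
R2 → R2 + 4·R4
R1 → R1 − 39·R4
R1 → R1 − R3
R1 → R1 + 9·R2
The reduced form has 4 nonzero rows.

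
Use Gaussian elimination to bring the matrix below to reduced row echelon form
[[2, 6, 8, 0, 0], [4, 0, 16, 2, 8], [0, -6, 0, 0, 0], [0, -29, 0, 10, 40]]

[[1, 0, 4, 0, 0], [0, 1, 0, 0, 0], [0, 0, 0, 1, 4], [0, 0, 0, 0, 0]]

Multiply ρ1 by 1/2.
  [ 1    3   4   0   0 ]
  [ 4    0  16   2   8 ]
  [ 0   -6   0   0   0 ]
  [ 0  -29   0  10  40 ]
Subtract 4 times ρ1 from ρ2.
  [ 1    3  4   0   0 ]
  [ 0  -12  0   2   8 ]
  [ 0   -6  0   0   0 ]
  [ 0  -29  0  10  40 ]
Multiply ρ2 by -1/12.
  [ 1    3  4     0     0 ]
  [ 0    1  0  -1/6  -2/3 ]
  [ 0   -6  0     0     0 ]
  [ 0  -29  0    10    40 ]
Add 6 times ρ2 to ρ3.
  [ 1    3  4     0     0 ]
  [ 0    1  0  -1/6  -2/3 ]
  [ 0    0  0    -1    -4 ]
  [ 0  -29  0    10    40 ]
Add 29 times ρ2 to ρ4.
  [ 1  3  4     0     0 ]
  [ 0  1  0  -1/6  -2/3 ]
  [ 0  0  0    -1    -4 ]
  [ 0  0  0  31/6  62/3 ]
Multiply ρ3 by -1.
  [ 1  3  4     0     0 ]
  [ 0  1  0  -1/6  -2/3 ]
  [ 0  0  0     1     4 ]
  [ 0  0  0  31/6  62/3 ]
Subtract 31/6 times ρ3 from ρ4.
  [ 1  3  4     0     0 ]
  [ 0  1  0  -1/6  -2/3 ]
  [ 0  0  0     1     4 ]
  [ 0  0  0     0     0 ]
Add 1/6 times ρ3 to ρ2.
  [ 1  3  4  0  0 ]
  [ 0  1  0  0  0 ]
  [ 0  0  0  1  4 ]
  [ 0  0  0  0  0 ]
Subtract 3 times ρ2 from ρ1.
  [ 1  0  4  0  0 ]
  [ 0  1  0  0  0 ]
  [ 0  0  0  1  4 ]
  [ 0  0  0  0  0 ]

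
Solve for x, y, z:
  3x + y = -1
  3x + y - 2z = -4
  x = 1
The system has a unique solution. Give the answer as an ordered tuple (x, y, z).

Form the augmented matrix and row-reduce:
  [ 3  1   0  |  -1 ]
  [ 3  1  -2  |  -4 ]
  [ 1  0   0  |   1 ]
Multiply ρ1 by 1/3.
  [ 1  1/3   0  |  -1/3 ]
  [ 3    1  -2  |    -4 ]
  [ 1    0   0  |     1 ]
Subtract 3 times ρ1 from ρ2.
  [ 1  1/3   0  |  -1/3 ]
  [ 0    0  -2  |    -3 ]
  [ 1    0   0  |     1 ]
Subtract ρ1 from ρ3.
  [ 1   1/3   0  |  -1/3 ]
  [ 0     0  -2  |    -3 ]
  [ 0  -1/3   0  |   4/3 ]
Swap ρ2 and ρ3.
  [ 1   1/3   0  |  -1/3 ]
  [ 0  -1/3   0  |   4/3 ]
  [ 0     0  -2  |    -3 ]
Multiply ρ2 by -3.
  [ 1  1/3   0  |  -1/3 ]
  [ 0    1   0  |    -4 ]
  [ 0    0  -2  |    -3 ]
Multiply ρ3 by -1/2.
  [ 1  1/3  0  |  -1/3 ]
  [ 0    1  0  |    -4 ]
  [ 0    0  1  |   3/2 ]
Subtract 1/3 times ρ2 from ρ1.
  [ 1  0  0  |    1 ]
  [ 0  1  0  |   -4 ]
  [ 0  0  1  |  3/2 ]
Reading off the last column: x = 1, y = -4, z = 3/2.

(1, -4, 3/2)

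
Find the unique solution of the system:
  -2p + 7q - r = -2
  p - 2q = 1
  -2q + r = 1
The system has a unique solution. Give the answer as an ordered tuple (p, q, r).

(3, 1, 3)

Form the augmented matrix and row-reduce:
  [ -2   7  -1  |  -2 ]
  [  1  -2   0  |   1 ]
  [  0  -2   1  |   1 ]
R1 → -1/2·R1
  [ 1  -7/2  1/2  |  1 ]
  [ 1    -2    0  |  1 ]
  [ 0    -2    1  |  1 ]
R2 → R2 − R1
  [ 1  -7/2   1/2  |  1 ]
  [ 0   3/2  -1/2  |  0 ]
  [ 0    -2     1  |  1 ]
R2 → 2/3·R2
  [ 1  -7/2   1/2  |  1 ]
  [ 0     1  -1/3  |  0 ]
  [ 0    -2     1  |  1 ]
R3 → R3 + 2·R2
  [ 1  -7/2   1/2  |  1 ]
  [ 0     1  -1/3  |  0 ]
  [ 0     0   1/3  |  1 ]
R3 → 3·R3
  [ 1  -7/2   1/2  |  1 ]
  [ 0     1  -1/3  |  0 ]
  [ 0     0     1  |  3 ]
R2 → R2 + 1/3·R3
  [ 1  -7/2  1/2  |  1 ]
  [ 0     1    0  |  1 ]
  [ 0     0    1  |  3 ]
R1 → R1 − 1/2·R3
  [ 1  -7/2  0  |  -1/2 ]
  [ 0     1  0  |     1 ]
  [ 0     0  1  |     3 ]
R1 → R1 + 7/2·R2
  [ 1  0  0  |  3 ]
  [ 0  1  0  |  1 ]
  [ 0  0  1  |  3 ]
Reading off the last column: p = 3, q = 1, r = 3.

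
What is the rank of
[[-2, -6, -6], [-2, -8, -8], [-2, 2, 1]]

rank = 3

Multiply ρ1 by -1/2.
Add 2 times ρ1 to ρ2.
Add 2 times ρ1 to ρ3.
Multiply ρ2 by -1/2.
Subtract 8 times ρ2 from ρ3.
Multiply ρ3 by -1.
Subtract ρ3 from ρ2.
Subtract 3 times ρ3 from ρ1.
Subtract 3 times ρ2 from ρ1.
The reduced form has 3 nonzero rows.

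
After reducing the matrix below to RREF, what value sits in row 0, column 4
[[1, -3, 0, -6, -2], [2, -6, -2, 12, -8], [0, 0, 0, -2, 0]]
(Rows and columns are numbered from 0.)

Subtract 2 times R1 from R2.
  [ 1  -3   0  -6  -2 ]
  [ 0   0  -2  24  -4 ]
  [ 0   0   0  -2   0 ]
Multiply R2 by -1/2.
  [ 1  -3  0   -6  -2 ]
  [ 0   0  1  -12   2 ]
  [ 0   0  0   -2   0 ]
Multiply R3 by -1/2.
  [ 1  -3  0   -6  -2 ]
  [ 0   0  1  -12   2 ]
  [ 0   0  0    1   0 ]
Add 12 times R3 to R2.
  [ 1  -3  0  -6  -2 ]
  [ 0   0  1   0   2 ]
  [ 0   0  0   1   0 ]
Add 6 times R3 to R1.
  [ 1  -3  0  0  -2 ]
  [ 0   0  1  0   2 ]
  [ 0   0  0  1   0 ]

-2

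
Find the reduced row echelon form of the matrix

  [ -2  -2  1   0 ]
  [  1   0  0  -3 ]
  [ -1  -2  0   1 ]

R1 → -1/2·R1
R2 → R2 − R1
R3 → R3 + R1
R2 → -1·R2
R3 → R3 + R2
R3 → -1·R3
R2 → R2 + 1/2·R3
R1 → R1 + 1/2·R3
R1 → R1 − R2

[[1, 0, 0, -3], [0, 1, 0, 1], [0, 0, 1, -4]]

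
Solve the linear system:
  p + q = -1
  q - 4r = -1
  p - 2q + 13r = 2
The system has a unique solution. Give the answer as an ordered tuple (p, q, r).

Form the augmented matrix and row-reduce:
  [ 1   1   0  |  -1 ]
  [ 0   1  -4  |  -1 ]
  [ 1  -2  13  |   2 ]
ρ3 -> ρ3 − ρ1
  [ 1   1   0  |  -1 ]
  [ 0   1  -4  |  -1 ]
  [ 0  -3  13  |   3 ]
ρ3 -> ρ3 + 3·ρ2
  [ 1  1   0  |  -1 ]
  [ 0  1  -4  |  -1 ]
  [ 0  0   1  |   0 ]
ρ2 -> ρ2 + 4·ρ3
  [ 1  1  0  |  -1 ]
  [ 0  1  0  |  -1 ]
  [ 0  0  1  |   0 ]
ρ1 -> ρ1 − ρ2
  [ 1  0  0  |   0 ]
  [ 0  1  0  |  -1 ]
  [ 0  0  1  |   0 ]
Reading off the last column: p = 0, q = -1, r = 0.

(0, -1, 0)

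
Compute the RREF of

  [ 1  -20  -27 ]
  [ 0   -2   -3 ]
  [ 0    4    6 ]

[[1, 0, 3], [0, 1, 3/2], [0, 0, 0]]

ρ2 ← -1/2·ρ2
ρ3 ← ρ3 − 4·ρ2
ρ1 ← ρ1 + 20·ρ2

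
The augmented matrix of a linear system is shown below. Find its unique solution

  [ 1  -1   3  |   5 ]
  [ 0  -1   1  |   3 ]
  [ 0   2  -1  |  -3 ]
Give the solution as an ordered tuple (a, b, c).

Multiply R2 by -1.
  [ 1  -1   3  |   5 ]
  [ 0   1  -1  |  -3 ]
  [ 0   2  -1  |  -3 ]
Subtract 2 times R2 from R3.
  [ 1  -1   3  |   5 ]
  [ 0   1  -1  |  -3 ]
  [ 0   0   1  |   3 ]
Add R3 to R2.
  [ 1  -1  3  |  5 ]
  [ 0   1  0  |  0 ]
  [ 0   0  1  |  3 ]
Subtract 3 times R3 from R1.
  [ 1  -1  0  |  -4 ]
  [ 0   1  0  |   0 ]
  [ 0   0  1  |   3 ]
Add R2 to R1.
  [ 1  0  0  |  -4 ]
  [ 0  1  0  |   0 ]
  [ 0  0  1  |   3 ]
Reading off the last column: a = -4, b = 0, c = 3.

(-4, 0, 3)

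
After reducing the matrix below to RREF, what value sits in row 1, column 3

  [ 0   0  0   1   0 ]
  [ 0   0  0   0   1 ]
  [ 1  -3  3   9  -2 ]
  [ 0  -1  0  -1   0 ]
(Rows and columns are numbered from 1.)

Swap R1 and R3.
  [ 1  -3  3   9  -2 ]
  [ 0   0  0   0   1 ]
  [ 0   0  0   1   0 ]
  [ 0  -1  0  -1   0 ]
Swap R2 and R4.
  [ 1  -3  3   9  -2 ]
  [ 0  -1  0  -1   0 ]
  [ 0   0  0   1   0 ]
  [ 0   0  0   0   1 ]
Multiply R2 by -1.
  [ 1  -3  3  9  -2 ]
  [ 0   1  0  1   0 ]
  [ 0   0  0  1   0 ]
  [ 0   0  0  0   1 ]
Add 2 times R4 to R1.
  [ 1  -3  3  9  0 ]
  [ 0   1  0  1  0 ]
  [ 0   0  0  1  0 ]
  [ 0   0  0  0  1 ]
Subtract R3 from R2.
  [ 1  -3  3  9  0 ]
  [ 0   1  0  0  0 ]
  [ 0   0  0  1  0 ]
  [ 0   0  0  0  1 ]
Subtract 9 times R3 from R1.
  [ 1  -3  3  0  0 ]
  [ 0   1  0  0  0 ]
  [ 0   0  0  1  0 ]
  [ 0   0  0  0  1 ]
Add 3 times R2 to R1.
  [ 1  0  3  0  0 ]
  [ 0  1  0  0  0 ]
  [ 0  0  0  1  0 ]
  [ 0  0  0  0  1 ]

3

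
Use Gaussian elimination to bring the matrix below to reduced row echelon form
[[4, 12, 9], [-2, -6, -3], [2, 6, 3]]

[[1, 3, 0], [0, 0, 1], [0, 0, 0]]

R1 -> 1/4·R1
  [  1   3  9/4 ]
  [ -2  -6   -3 ]
  [  2   6    3 ]
R2 -> R2 + 2·R1
  [ 1  3  9/4 ]
  [ 0  0  3/2 ]
  [ 2  6    3 ]
R3 -> R3 − 2·R1
  [ 1  3   9/4 ]
  [ 0  0   3/2 ]
  [ 0  0  -3/2 ]
R2 -> 2/3·R2
  [ 1  3   9/4 ]
  [ 0  0     1 ]
  [ 0  0  -3/2 ]
R3 -> R3 + 3/2·R2
  [ 1  3  9/4 ]
  [ 0  0    1 ]
  [ 0  0    0 ]
R1 -> R1 − 9/4·R2
  [ 1  3  0 ]
  [ 0  0  1 ]
  [ 0  0  0 ]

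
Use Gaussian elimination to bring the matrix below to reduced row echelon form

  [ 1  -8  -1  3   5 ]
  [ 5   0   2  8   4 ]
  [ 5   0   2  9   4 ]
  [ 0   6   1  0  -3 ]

r2 → r2 − 5·r1
  [ 1  -8  -1   3    5 ]
  [ 0  40   7  -7  -21 ]
  [ 5   0   2   9    4 ]
  [ 0   6   1   0   -3 ]
r3 → r3 − 5·r1
  [ 1  -8  -1   3    5 ]
  [ 0  40   7  -7  -21 ]
  [ 0  40   7  -6  -21 ]
  [ 0   6   1   0   -3 ]
r2 → 1/40·r2
  [ 1  -8    -1      3       5 ]
  [ 0   1  7/40  -7/40  -21/40 ]
  [ 0  40     7     -6     -21 ]
  [ 0   6     1      0      -3 ]
r3 → r3 − 40·r2
  [ 1  -8    -1      3       5 ]
  [ 0   1  7/40  -7/40  -21/40 ]
  [ 0   0     0      1       0 ]
  [ 0   6     1      0      -3 ]
r4 → r4 − 6·r2
  [ 1  -8     -1      3       5 ]
  [ 0   1   7/40  -7/40  -21/40 ]
  [ 0   0      0      1       0 ]
  [ 0   0  -1/20  21/20    3/20 ]
r3 <=> r4
  [ 1  -8     -1      3       5 ]
  [ 0   1   7/40  -7/40  -21/40 ]
  [ 0   0  -1/20  21/20    3/20 ]
  [ 0   0      0      1       0 ]
r3 → -20·r3
  [ 1  -8    -1      3       5 ]
  [ 0   1  7/40  -7/40  -21/40 ]
  [ 0   0     1    -21      -3 ]
  [ 0   0     0      1       0 ]
r3 → r3 + 21·r4
  [ 1  -8    -1      3       5 ]
  [ 0   1  7/40  -7/40  -21/40 ]
  [ 0   0     1      0      -3 ]
  [ 0   0     0      1       0 ]
r2 → r2 + 7/40·r4
  [ 1  -8    -1  3       5 ]
  [ 0   1  7/40  0  -21/40 ]
  [ 0   0     1  0      -3 ]
  [ 0   0     0  1       0 ]
r1 → r1 − 3·r4
  [ 1  -8    -1  0       5 ]
  [ 0   1  7/40  0  -21/40 ]
  [ 0   0     1  0      -3 ]
  [ 0   0     0  1       0 ]
r2 → r2 − 7/40·r3
  [ 1  -8  -1  0   5 ]
  [ 0   1   0  0   0 ]
  [ 0   0   1  0  -3 ]
  [ 0   0   0  1   0 ]
r1 → r1 + r3
  [ 1  -8  0  0   2 ]
  [ 0   1  0  0   0 ]
  [ 0   0  1  0  -3 ]
  [ 0   0  0  1   0 ]
r1 → r1 + 8·r2
  [ 1  0  0  0   2 ]
  [ 0  1  0  0   0 ]
  [ 0  0  1  0  -3 ]
  [ 0  0  0  1   0 ]

[[1, 0, 0, 0, 2], [0, 1, 0, 0, 0], [0, 0, 1, 0, -3], [0, 0, 0, 1, 0]]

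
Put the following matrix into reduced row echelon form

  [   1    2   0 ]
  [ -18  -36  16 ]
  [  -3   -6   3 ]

[[1, 2, 0], [0, 0, 1], [0, 0, 0]]

ρ2 -> ρ2 + 18·ρ1
  [  1   2   0 ]
  [  0   0  16 ]
  [ -3  -6   3 ]
ρ3 -> ρ3 + 3·ρ1
  [ 1  2   0 ]
  [ 0  0  16 ]
  [ 0  0   3 ]
ρ2 -> 1/16·ρ2
  [ 1  2  0 ]
  [ 0  0  1 ]
  [ 0  0  3 ]
ρ3 -> ρ3 − 3·ρ2
  [ 1  2  0 ]
  [ 0  0  1 ]
  [ 0  0  0 ]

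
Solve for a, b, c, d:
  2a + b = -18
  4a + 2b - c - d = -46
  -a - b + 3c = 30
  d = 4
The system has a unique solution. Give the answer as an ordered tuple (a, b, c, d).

(-6, -6, 6, 4)

Form the augmented matrix and row-reduce:
  [  2   1   0   0  |  -18 ]
  [  4   2  -1  -1  |  -46 ]
  [ -1  -1   3   0  |   30 ]
  [  0   0   0   1  |    4 ]
r1 := 1/2·r1
  [  1  1/2   0   0  |   -9 ]
  [  4    2  -1  -1  |  -46 ]
  [ -1   -1   3   0  |   30 ]
  [  0    0   0   1  |    4 ]
r2 := r2 − 4·r1
  [  1  1/2   0   0  |   -9 ]
  [  0    0  -1  -1  |  -10 ]
  [ -1   -1   3   0  |   30 ]
  [  0    0   0   1  |    4 ]
r3 := r3 + r1
  [ 1   1/2   0   0  |   -9 ]
  [ 0     0  -1  -1  |  -10 ]
  [ 0  -1/2   3   0  |   21 ]
  [ 0     0   0   1  |    4 ]
r2 ↔ r3
  [ 1   1/2   0   0  |   -9 ]
  [ 0  -1/2   3   0  |   21 ]
  [ 0     0  -1  -1  |  -10 ]
  [ 0     0   0   1  |    4 ]
r2 := -2·r2
  [ 1  1/2   0   0  |   -9 ]
  [ 0    1  -6   0  |  -42 ]
  [ 0    0  -1  -1  |  -10 ]
  [ 0    0   0   1  |    4 ]
r3 := -1·r3
  [ 1  1/2   0  0  |   -9 ]
  [ 0    1  -6  0  |  -42 ]
  [ 0    0   1  1  |   10 ]
  [ 0    0   0  1  |    4 ]
r3 := r3 − r4
  [ 1  1/2   0  0  |   -9 ]
  [ 0    1  -6  0  |  -42 ]
  [ 0    0   1  0  |    6 ]
  [ 0    0   0  1  |    4 ]
r2 := r2 + 6·r3
  [ 1  1/2  0  0  |  -9 ]
  [ 0    1  0  0  |  -6 ]
  [ 0    0  1  0  |   6 ]
  [ 0    0  0  1  |   4 ]
r1 := r1 − 1/2·r2
  [ 1  0  0  0  |  -6 ]
  [ 0  1  0  0  |  -6 ]
  [ 0  0  1  0  |   6 ]
  [ 0  0  0  1  |   4 ]
Reading off the last column: a = -6, b = -6, c = 6, d = 4.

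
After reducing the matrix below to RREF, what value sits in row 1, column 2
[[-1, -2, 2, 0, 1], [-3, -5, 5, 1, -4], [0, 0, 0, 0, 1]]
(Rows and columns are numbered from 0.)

ρ1 := -1·ρ1
ρ2 := ρ2 + 3·ρ1
ρ2 := ρ2 + 7·ρ3
ρ1 := ρ1 + ρ3
ρ1 := ρ1 − 2·ρ2

-1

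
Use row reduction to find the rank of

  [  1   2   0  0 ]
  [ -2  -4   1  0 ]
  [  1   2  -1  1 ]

rank = 3

Add 2 times R1 to R2.
  [ 1  2   0  0 ]
  [ 0  0   1  0 ]
  [ 1  2  -1  1 ]
Subtract R1 from R3.
  [ 1  2   0  0 ]
  [ 0  0   1  0 ]
  [ 0  0  -1  1 ]
Add R2 to R3.
  [ 1  2  0  0 ]
  [ 0  0  1  0 ]
  [ 0  0  0  1 ]
The reduced form has 3 nonzero rows.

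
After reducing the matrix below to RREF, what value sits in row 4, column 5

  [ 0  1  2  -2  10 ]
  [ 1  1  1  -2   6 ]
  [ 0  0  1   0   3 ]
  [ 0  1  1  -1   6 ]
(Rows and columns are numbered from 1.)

Swap R1 and R2.
  [ 1  1  1  -2   6 ]
  [ 0  1  2  -2  10 ]
  [ 0  0  1   0   3 ]
  [ 0  1  1  -1   6 ]
Subtract R2 from R4.
  [ 1  1   1  -2   6 ]
  [ 0  1   2  -2  10 ]
  [ 0  0   1   0   3 ]
  [ 0  0  -1   1  -4 ]
Add R3 to R4.
  [ 1  1  1  -2   6 ]
  [ 0  1  2  -2  10 ]
  [ 0  0  1   0   3 ]
  [ 0  0  0   1  -1 ]
Add 2 times R4 to R2.
  [ 1  1  1  -2   6 ]
  [ 0  1  2   0   8 ]
  [ 0  0  1   0   3 ]
  [ 0  0  0   1  -1 ]
Add 2 times R4 to R1.
  [ 1  1  1  0   4 ]
  [ 0  1  2  0   8 ]
  [ 0  0  1  0   3 ]
  [ 0  0  0  1  -1 ]
Subtract 2 times R3 from R2.
  [ 1  1  1  0   4 ]
  [ 0  1  0  0   2 ]
  [ 0  0  1  0   3 ]
  [ 0  0  0  1  -1 ]
Subtract R3 from R1.
  [ 1  1  0  0   1 ]
  [ 0  1  0  0   2 ]
  [ 0  0  1  0   3 ]
  [ 0  0  0  1  -1 ]
Subtract R2 from R1.
  [ 1  0  0  0  -1 ]
  [ 0  1  0  0   2 ]
  [ 0  0  1  0   3 ]
  [ 0  0  0  1  -1 ]

-1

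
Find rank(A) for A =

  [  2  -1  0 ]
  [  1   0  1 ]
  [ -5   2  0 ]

rank = 3

r1 ← 1/2·r1
  [  1  -1/2  0 ]
  [  1     0  1 ]
  [ -5     2  0 ]
r2 ← r2 − r1
  [  1  -1/2  0 ]
  [  0   1/2  1 ]
  [ -5     2  0 ]
r3 ← r3 + 5·r1
  [ 1  -1/2  0 ]
  [ 0   1/2  1 ]
  [ 0  -1/2  0 ]
r2 ← 2·r2
  [ 1  -1/2  0 ]
  [ 0     1  2 ]
  [ 0  -1/2  0 ]
r3 ← r3 + 1/2·r2
  [ 1  -1/2  0 ]
  [ 0     1  2 ]
  [ 0     0  1 ]
r2 ← r2 − 2·r3
  [ 1  -1/2  0 ]
  [ 0     1  0 ]
  [ 0     0  1 ]
r1 ← r1 + 1/2·r2
  [ 1  0  0 ]
  [ 0  1  0 ]
  [ 0  0  1 ]
The reduced form has 3 nonzero rows.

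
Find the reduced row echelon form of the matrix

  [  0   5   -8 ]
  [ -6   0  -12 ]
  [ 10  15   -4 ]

ρ1 <-> ρ2
  [ -6   0  -12 ]
  [  0   5   -8 ]
  [ 10  15   -4 ]
ρ1 := -1/6·ρ1
  [  1   0   2 ]
  [  0   5  -8 ]
  [ 10  15  -4 ]
ρ3 := ρ3 − 10·ρ1
  [ 1   0    2 ]
  [ 0   5   -8 ]
  [ 0  15  -24 ]
ρ2 := 1/5·ρ2
  [ 1   0     2 ]
  [ 0   1  -8/5 ]
  [ 0  15   -24 ]
ρ3 := ρ3 − 15·ρ2
  [ 1  0     2 ]
  [ 0  1  -8/5 ]
  [ 0  0     0 ]

[[1, 0, 2], [0, 1, -8/5], [0, 0, 0]]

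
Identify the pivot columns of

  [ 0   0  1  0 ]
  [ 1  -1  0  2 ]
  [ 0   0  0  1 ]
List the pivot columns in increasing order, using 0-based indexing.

0, 2, 3

R1 ↔ R2
R1 → R1 − 2·R3
Pivot columns are the columns containing a leading 1.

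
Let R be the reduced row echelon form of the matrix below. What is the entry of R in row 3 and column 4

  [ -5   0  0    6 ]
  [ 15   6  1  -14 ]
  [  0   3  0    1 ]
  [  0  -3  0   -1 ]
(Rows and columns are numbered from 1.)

2

Multiply R1 by -1/5.
  [  1   0  0  -6/5 ]
  [ 15   6  1   -14 ]
  [  0   3  0     1 ]
  [  0  -3  0    -1 ]
Subtract 15 times R1 from R2.
  [ 1   0  0  -6/5 ]
  [ 0   6  1     4 ]
  [ 0   3  0     1 ]
  [ 0  -3  0    -1 ]
Multiply R2 by 1/6.
  [ 1   0    0  -6/5 ]
  [ 0   1  1/6   2/3 ]
  [ 0   3    0     1 ]
  [ 0  -3    0    -1 ]
Subtract 3 times R2 from R3.
  [ 1   0     0  -6/5 ]
  [ 0   1   1/6   2/3 ]
  [ 0   0  -1/2    -1 ]
  [ 0  -3     0    -1 ]
Add 3 times R2 to R4.
  [ 1  0     0  -6/5 ]
  [ 0  1   1/6   2/3 ]
  [ 0  0  -1/2    -1 ]
  [ 0  0   1/2     1 ]
Multiply R3 by -2.
  [ 1  0    0  -6/5 ]
  [ 0  1  1/6   2/3 ]
  [ 0  0    1     2 ]
  [ 0  0  1/2     1 ]
Subtract 1/2 times R3 from R4.
  [ 1  0    0  -6/5 ]
  [ 0  1  1/6   2/3 ]
  [ 0  0    1     2 ]
  [ 0  0    0     0 ]
Subtract 1/6 times R3 from R2.
  [ 1  0  0  -6/5 ]
  [ 0  1  0   1/3 ]
  [ 0  0  1     2 ]
  [ 0  0  0     0 ]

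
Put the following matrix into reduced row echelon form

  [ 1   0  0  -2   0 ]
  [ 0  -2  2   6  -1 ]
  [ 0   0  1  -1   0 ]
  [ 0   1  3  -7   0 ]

Multiply r2 by -1/2.
  [ 1  0   0  -2    0 ]
  [ 0  1  -1  -3  1/2 ]
  [ 0  0   1  -1    0 ]
  [ 0  1   3  -7    0 ]
Subtract r2 from r4.
  [ 1  0   0  -2     0 ]
  [ 0  1  -1  -3   1/2 ]
  [ 0  0   1  -1     0 ]
  [ 0  0   4  -4  -1/2 ]
Subtract 4 times r3 from r4.
  [ 1  0   0  -2     0 ]
  [ 0  1  -1  -3   1/2 ]
  [ 0  0   1  -1     0 ]
  [ 0  0   0   0  -1/2 ]
Multiply r4 by -2.
  [ 1  0   0  -2    0 ]
  [ 0  1  -1  -3  1/2 ]
  [ 0  0   1  -1    0 ]
  [ 0  0   0   0    1 ]
Subtract 1/2 times r4 from r2.
  [ 1  0   0  -2  0 ]
  [ 0  1  -1  -3  0 ]
  [ 0  0   1  -1  0 ]
  [ 0  0   0   0  1 ]
Add r3 to r2.
  [ 1  0  0  -2  0 ]
  [ 0  1  0  -4  0 ]
  [ 0  0  1  -1  0 ]
  [ 0  0  0   0  1 ]

[[1, 0, 0, -2, 0], [0, 1, 0, -4, 0], [0, 0, 1, -1, 0], [0, 0, 0, 0, 1]]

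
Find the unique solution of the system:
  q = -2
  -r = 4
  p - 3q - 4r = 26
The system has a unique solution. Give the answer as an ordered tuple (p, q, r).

Form the augmented matrix and row-reduce:
  [ 0   1   0  |  -2 ]
  [ 0   0  -1  |   4 ]
  [ 1  -3  -4  |  26 ]
Swap r1 and r3.
  [ 1  -3  -4  |  26 ]
  [ 0   0  -1  |   4 ]
  [ 0   1   0  |  -2 ]
Swap r2 and r3.
  [ 1  -3  -4  |  26 ]
  [ 0   1   0  |  -2 ]
  [ 0   0  -1  |   4 ]
Multiply r3 by -1.
  [ 1  -3  -4  |  26 ]
  [ 0   1   0  |  -2 ]
  [ 0   0   1  |  -4 ]
Add 4 times r3 to r1.
  [ 1  -3  0  |  10 ]
  [ 0   1  0  |  -2 ]
  [ 0   0  1  |  -4 ]
Add 3 times r2 to r1.
  [ 1  0  0  |   4 ]
  [ 0  1  0  |  -2 ]
  [ 0  0  1  |  -4 ]
Reading off the last column: p = 4, q = -2, r = -4.

(4, -2, -4)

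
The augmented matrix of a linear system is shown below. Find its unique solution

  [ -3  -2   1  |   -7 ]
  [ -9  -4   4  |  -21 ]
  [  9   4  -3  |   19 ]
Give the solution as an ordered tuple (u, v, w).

R1 := -1/3·R1
  [  1  2/3  -1/3  |  7/3 ]
  [ -9   -4     4  |  -21 ]
  [  9    4    -3  |   19 ]
R2 := R2 + 9·R1
  [ 1  2/3  -1/3  |  7/3 ]
  [ 0    2     1  |    0 ]
  [ 9    4    -3  |   19 ]
R3 := R3 − 9·R1
  [ 1  2/3  -1/3  |  7/3 ]
  [ 0    2     1  |    0 ]
  [ 0   -2     0  |   -2 ]
R2 := 1/2·R2
  [ 1  2/3  -1/3  |  7/3 ]
  [ 0    1   1/2  |    0 ]
  [ 0   -2     0  |   -2 ]
R3 := R3 + 2·R2
  [ 1  2/3  -1/3  |  7/3 ]
  [ 0    1   1/2  |    0 ]
  [ 0    0     1  |   -2 ]
R2 := R2 − 1/2·R3
  [ 1  2/3  -1/3  |  7/3 ]
  [ 0    1     0  |    1 ]
  [ 0    0     1  |   -2 ]
R1 := R1 + 1/3·R3
  [ 1  2/3  0  |  5/3 ]
  [ 0    1  0  |    1 ]
  [ 0    0  1  |   -2 ]
R1 := R1 − 2/3·R2
  [ 1  0  0  |   1 ]
  [ 0  1  0  |   1 ]
  [ 0  0  1  |  -2 ]
Reading off the last column: u = 1, v = 1, w = -2.

(1, 1, -2)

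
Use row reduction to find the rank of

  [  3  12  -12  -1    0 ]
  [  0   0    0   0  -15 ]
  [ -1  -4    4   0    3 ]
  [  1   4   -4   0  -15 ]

r1 := 1/3·r1
  [  1   4  -4  -1/3    0 ]
  [  0   0   0     0  -15 ]
  [ -1  -4   4     0    3 ]
  [  1   4  -4     0  -15 ]
r3 := r3 + r1
  [ 1  4  -4  -1/3    0 ]
  [ 0  0   0     0  -15 ]
  [ 0  0   0  -1/3    3 ]
  [ 1  4  -4     0  -15 ]
r4 := r4 − r1
  [ 1  4  -4  -1/3    0 ]
  [ 0  0   0     0  -15 ]
  [ 0  0   0  -1/3    3 ]
  [ 0  0   0   1/3  -15 ]
r2 <=> r3
  [ 1  4  -4  -1/3    0 ]
  [ 0  0   0  -1/3    3 ]
  [ 0  0   0     0  -15 ]
  [ 0  0   0   1/3  -15 ]
r2 := -3·r2
  [ 1  4  -4  -1/3    0 ]
  [ 0  0   0     1   -9 ]
  [ 0  0   0     0  -15 ]
  [ 0  0   0   1/3  -15 ]
r4 := r4 − 1/3·r2
  [ 1  4  -4  -1/3    0 ]
  [ 0  0   0     1   -9 ]
  [ 0  0   0     0  -15 ]
  [ 0  0   0     0  -12 ]
r3 := -1/15·r3
  [ 1  4  -4  -1/3    0 ]
  [ 0  0   0     1   -9 ]
  [ 0  0   0     0    1 ]
  [ 0  0   0     0  -12 ]
r4 := r4 + 12·r3
  [ 1  4  -4  -1/3   0 ]
  [ 0  0   0     1  -9 ]
  [ 0  0   0     0   1 ]
  [ 0  0   0     0   0 ]
r2 := r2 + 9·r3
  [ 1  4  -4  -1/3  0 ]
  [ 0  0   0     1  0 ]
  [ 0  0   0     0  1 ]
  [ 0  0   0     0  0 ]
r1 := r1 + 1/3·r2
  [ 1  4  -4  0  0 ]
  [ 0  0   0  1  0 ]
  [ 0  0   0  0  1 ]
  [ 0  0   0  0  0 ]
The reduced form has 3 nonzero rows.

rank = 3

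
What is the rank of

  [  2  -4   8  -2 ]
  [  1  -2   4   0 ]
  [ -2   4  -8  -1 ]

Multiply R1 by 1/2.
  [  1  -2   4  -1 ]
  [  1  -2   4   0 ]
  [ -2   4  -8  -1 ]
Subtract R1 from R2.
  [  1  -2   4  -1 ]
  [  0   0   0   1 ]
  [ -2   4  -8  -1 ]
Add 2 times R1 to R3.
  [ 1  -2  4  -1 ]
  [ 0   0  0   1 ]
  [ 0   0  0  -3 ]
Add 3 times R2 to R3.
  [ 1  -2  4  -1 ]
  [ 0   0  0   1 ]
  [ 0   0  0   0 ]
Add R2 to R1.
  [ 1  -2  4  0 ]
  [ 0   0  0  1 ]
  [ 0   0  0  0 ]
The reduced form has 2 nonzero rows.

rank = 2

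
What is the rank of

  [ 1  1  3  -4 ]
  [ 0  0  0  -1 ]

R2 -> -1·R2
  [ 1  1  3  -4 ]
  [ 0  0  0   1 ]
R1 -> R1 + 4·R2
  [ 1  1  3  0 ]
  [ 0  0  0  1 ]
The reduced form has 2 nonzero rows.

rank = 2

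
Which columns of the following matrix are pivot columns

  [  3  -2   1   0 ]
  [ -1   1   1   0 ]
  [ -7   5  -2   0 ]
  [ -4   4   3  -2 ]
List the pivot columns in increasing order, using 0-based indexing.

r1 := 1/3·r1
r2 := r2 + r1
r3 := r3 + 7·r1
r4 := r4 + 4·r1
r2 := 3·r2
r3 := r3 − 1/3·r2
r4 := r4 − 4/3·r2
r3 := -1·r3
r4 := r4 + r3
r4 := -1/2·r4
r2 := r2 − 4·r3
r1 := r1 − 1/3·r3
r1 := r1 + 2/3·r2
Pivot columns are the columns containing a leading 1.

0, 1, 2, 3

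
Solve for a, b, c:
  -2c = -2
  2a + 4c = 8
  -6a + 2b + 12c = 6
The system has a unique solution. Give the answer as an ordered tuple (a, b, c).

Form the augmented matrix and row-reduce:
  [  0  0  -2  |  -2 ]
  [  2  0   4  |   8 ]
  [ -6  2  12  |   6 ]
r1 <=> r2
  [  2  0   4  |   8 ]
  [  0  0  -2  |  -2 ]
  [ -6  2  12  |   6 ]
r1 → 1/2·r1
  [  1  0   2  |   4 ]
  [  0  0  -2  |  -2 ]
  [ -6  2  12  |   6 ]
r3 → r3 + 6·r1
  [ 1  0   2  |   4 ]
  [ 0  0  -2  |  -2 ]
  [ 0  2  24  |  30 ]
r2 <=> r3
  [ 1  0   2  |   4 ]
  [ 0  2  24  |  30 ]
  [ 0  0  -2  |  -2 ]
r2 → 1/2·r2
  [ 1  0   2  |   4 ]
  [ 0  1  12  |  15 ]
  [ 0  0  -2  |  -2 ]
r3 → -1/2·r3
  [ 1  0   2  |   4 ]
  [ 0  1  12  |  15 ]
  [ 0  0   1  |   1 ]
r2 → r2 − 12·r3
  [ 1  0  2  |  4 ]
  [ 0  1  0  |  3 ]
  [ 0  0  1  |  1 ]
r1 → r1 − 2·r3
  [ 1  0  0  |  2 ]
  [ 0  1  0  |  3 ]
  [ 0  0  1  |  1 ]
Reading off the last column: a = 2, b = 3, c = 1.

(2, 3, 1)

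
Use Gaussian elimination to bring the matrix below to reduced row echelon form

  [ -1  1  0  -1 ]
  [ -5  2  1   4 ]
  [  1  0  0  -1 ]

R1 -> -1·R1
  [  1  -1  0   1 ]
  [ -5   2  1   4 ]
  [  1   0  0  -1 ]
R2 -> R2 + 5·R1
  [ 1  -1  0   1 ]
  [ 0  -3  1   9 ]
  [ 1   0  0  -1 ]
R3 -> R3 − R1
  [ 1  -1  0   1 ]
  [ 0  -3  1   9 ]
  [ 0   1  0  -2 ]
R2 -> -1/3·R2
  [ 1  -1     0   1 ]
  [ 0   1  -1/3  -3 ]
  [ 0   1     0  -2 ]
R3 -> R3 − R2
  [ 1  -1     0   1 ]
  [ 0   1  -1/3  -3 ]
  [ 0   0   1/3   1 ]
R3 -> 3·R3
  [ 1  -1     0   1 ]
  [ 0   1  -1/3  -3 ]
  [ 0   0     1   3 ]
R2 -> R2 + 1/3·R3
  [ 1  -1  0   1 ]
  [ 0   1  0  -2 ]
  [ 0   0  1   3 ]
R1 -> R1 + R2
  [ 1  0  0  -1 ]
  [ 0  1  0  -2 ]
  [ 0  0  1   3 ]

[[1, 0, 0, -1], [0, 1, 0, -2], [0, 0, 1, 3]]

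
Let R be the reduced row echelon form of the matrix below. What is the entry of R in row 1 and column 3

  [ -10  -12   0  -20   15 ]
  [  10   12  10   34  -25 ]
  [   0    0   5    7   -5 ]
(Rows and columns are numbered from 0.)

7/5

Multiply R1 by -1/10.
  [  1  6/5   0   2  -3/2 ]
  [ 10   12  10  34   -25 ]
  [  0    0   5   7    -5 ]
Subtract 10 times R1 from R2.
  [ 1  6/5   0   2  -3/2 ]
  [ 0    0  10  14   -10 ]
  [ 0    0   5   7    -5 ]
Multiply R2 by 1/10.
  [ 1  6/5  0    2  -3/2 ]
  [ 0    0  1  7/5    -1 ]
  [ 0    0  5    7    -5 ]
Subtract 5 times R2 from R3.
  [ 1  6/5  0    2  -3/2 ]
  [ 0    0  1  7/5    -1 ]
  [ 0    0  0    0     0 ]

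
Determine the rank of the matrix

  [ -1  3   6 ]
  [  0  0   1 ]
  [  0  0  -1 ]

r1 → -1·r1
  [ 1  -3  -6 ]
  [ 0   0   1 ]
  [ 0   0  -1 ]
r3 → r3 + r2
  [ 1  -3  -6 ]
  [ 0   0   1 ]
  [ 0   0   0 ]
r1 → r1 + 6·r2
  [ 1  -3  0 ]
  [ 0   0  1 ]
  [ 0   0  0 ]
The reduced form has 2 nonzero rows.

rank = 2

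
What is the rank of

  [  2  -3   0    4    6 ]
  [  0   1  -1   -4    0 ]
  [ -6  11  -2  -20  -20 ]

ρ1 -> 1/2·ρ1
  [  1  -3/2   0    2    3 ]
  [  0     1  -1   -4    0 ]
  [ -6    11  -2  -20  -20 ]
ρ3 -> ρ3 + 6·ρ1
  [ 1  -3/2   0   2   3 ]
  [ 0     1  -1  -4   0 ]
  [ 0     2  -2  -8  -2 ]
ρ3 -> ρ3 − 2·ρ2
  [ 1  -3/2   0   2   3 ]
  [ 0     1  -1  -4   0 ]
  [ 0     0   0   0  -2 ]
ρ3 -> -1/2·ρ3
  [ 1  -3/2   0   2  3 ]
  [ 0     1  -1  -4  0 ]
  [ 0     0   0   0  1 ]
ρ1 -> ρ1 − 3·ρ3
  [ 1  -3/2   0   2  0 ]
  [ 0     1  -1  -4  0 ]
  [ 0     0   0   0  1 ]
ρ1 -> ρ1 + 3/2·ρ2
  [ 1  0  -3/2  -4  0 ]
  [ 0  1    -1  -4  0 ]
  [ 0  0     0   0  1 ]
The reduced form has 3 nonzero rows.

rank = 3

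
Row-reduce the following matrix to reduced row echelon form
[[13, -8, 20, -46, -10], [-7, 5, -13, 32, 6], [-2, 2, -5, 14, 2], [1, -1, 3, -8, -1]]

[[1, 0, 0, 2, 0], [0, 1, 0, 4, 0], [0, 0, 1, -2, 0], [0, 0, 0, 0, 1]]

R1 → 1/13·R1
  [  1  -8/13  20/13  -46/13  -10/13 ]
  [ -7      5    -13      32       6 ]
  [ -2      2     -5      14       2 ]
  [  1     -1      3      -8      -1 ]
R2 → R2 + 7·R1
  [  1  -8/13   20/13  -46/13  -10/13 ]
  [  0   9/13  -29/13   94/13    8/13 ]
  [ -2      2      -5      14       2 ]
  [  1     -1       3      -8      -1 ]
R3 → R3 + 2·R1
  [ 1  -8/13   20/13  -46/13  -10/13 ]
  [ 0   9/13  -29/13   94/13    8/13 ]
  [ 0  10/13  -25/13   90/13    6/13 ]
  [ 1     -1       3      -8      -1 ]
R4 → R4 − R1
  [ 1  -8/13   20/13  -46/13  -10/13 ]
  [ 0   9/13  -29/13   94/13    8/13 ]
  [ 0  10/13  -25/13   90/13    6/13 ]
  [ 0  -5/13   19/13  -58/13   -3/13 ]
R2 → 13/9·R2
  [ 1  -8/13   20/13  -46/13  -10/13 ]
  [ 0      1   -29/9    94/9     8/9 ]
  [ 0  10/13  -25/13   90/13    6/13 ]
  [ 0  -5/13   19/13  -58/13   -3/13 ]
R3 → R3 − 10/13·R2
  [ 1  -8/13  20/13  -46/13  -10/13 ]
  [ 0      1  -29/9    94/9     8/9 ]
  [ 0      0    5/9   -10/9    -2/9 ]
  [ 0  -5/13  19/13  -58/13   -3/13 ]
R4 → R4 + 5/13·R2
  [ 1  -8/13  20/13  -46/13  -10/13 ]
  [ 0      1  -29/9    94/9     8/9 ]
  [ 0      0    5/9   -10/9    -2/9 ]
  [ 0      0    2/9    -4/9     1/9 ]
R3 → 9/5·R3
  [ 1  -8/13  20/13  -46/13  -10/13 ]
  [ 0      1  -29/9    94/9     8/9 ]
  [ 0      0      1      -2    -2/5 ]
  [ 0      0    2/9    -4/9     1/9 ]
R4 → R4 − 2/9·R3
  [ 1  -8/13  20/13  -46/13  -10/13 ]
  [ 0      1  -29/9    94/9     8/9 ]
  [ 0      0      1      -2    -2/5 ]
  [ 0      0      0       0     1/5 ]
R4 → 5·R4
  [ 1  -8/13  20/13  -46/13  -10/13 ]
  [ 0      1  -29/9    94/9     8/9 ]
  [ 0      0      1      -2    -2/5 ]
  [ 0      0      0       0       1 ]
R3 → R3 + 2/5·R4
  [ 1  -8/13  20/13  -46/13  -10/13 ]
  [ 0      1  -29/9    94/9     8/9 ]
  [ 0      0      1      -2       0 ]
  [ 0      0      0       0       1 ]
R2 → R2 − 8/9·R4
  [ 1  -8/13  20/13  -46/13  -10/13 ]
  [ 0      1  -29/9    94/9       0 ]
  [ 0      0      1      -2       0 ]
  [ 0      0      0       0       1 ]
R1 → R1 + 10/13·R4
  [ 1  -8/13  20/13  -46/13  0 ]
  [ 0      1  -29/9    94/9  0 ]
  [ 0      0      1      -2  0 ]
  [ 0      0      0       0  1 ]
R2 → R2 + 29/9·R3
  [ 1  -8/13  20/13  -46/13  0 ]
  [ 0      1      0       4  0 ]
  [ 0      0      1      -2  0 ]
  [ 0      0      0       0  1 ]
R1 → R1 − 20/13·R3
  [ 1  -8/13  0  -6/13  0 ]
  [ 0      1  0      4  0 ]
  [ 0      0  1     -2  0 ]
  [ 0      0  0      0  1 ]
R1 → R1 + 8/13·R2
  [ 1  0  0   2  0 ]
  [ 0  1  0   4  0 ]
  [ 0  0  1  -2  0 ]
  [ 0  0  0   0  1 ]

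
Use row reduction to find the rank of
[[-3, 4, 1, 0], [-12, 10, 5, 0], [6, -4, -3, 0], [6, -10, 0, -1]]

ρ1 -> -1/3·ρ1
ρ2 -> ρ2 + 12·ρ1
ρ3 -> ρ3 − 6·ρ1
ρ4 -> ρ4 − 6·ρ1
ρ2 -> -1/6·ρ2
ρ3 -> ρ3 − 4·ρ2
ρ4 -> ρ4 + 2·ρ2
ρ3 -> -3·ρ3
ρ4 -> ρ4 − 5/3·ρ3
ρ4 -> -1·ρ4
ρ2 -> ρ2 + 1/6·ρ3
ρ1 -> ρ1 + 1/3·ρ3
ρ1 -> ρ1 + 4/3·ρ2
The reduced form has 4 nonzero rows.

rank = 4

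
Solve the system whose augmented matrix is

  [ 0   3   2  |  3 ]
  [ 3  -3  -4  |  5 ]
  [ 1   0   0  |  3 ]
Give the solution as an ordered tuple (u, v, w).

R1 ↔ R2
  [ 3  -3  -4  |  5 ]
  [ 0   3   2  |  3 ]
  [ 1   0   0  |  3 ]
R1 := 1/3·R1
  [ 1  -1  -4/3  |  5/3 ]
  [ 0   3     2  |    3 ]
  [ 1   0     0  |    3 ]
R3 := R3 − R1
  [ 1  -1  -4/3  |  5/3 ]
  [ 0   3     2  |    3 ]
  [ 0   1   4/3  |  4/3 ]
R2 := 1/3·R2
  [ 1  -1  -4/3  |  5/3 ]
  [ 0   1   2/3  |    1 ]
  [ 0   1   4/3  |  4/3 ]
R3 := R3 − R2
  [ 1  -1  -4/3  |  5/3 ]
  [ 0   1   2/3  |    1 ]
  [ 0   0   2/3  |  1/3 ]
R3 := 3/2·R3
  [ 1  -1  -4/3  |  5/3 ]
  [ 0   1   2/3  |    1 ]
  [ 0   0     1  |  1/2 ]
R2 := R2 − 2/3·R3
  [ 1  -1  -4/3  |  5/3 ]
  [ 0   1     0  |  2/3 ]
  [ 0   0     1  |  1/2 ]
R1 := R1 + 4/3·R3
  [ 1  -1  0  |  7/3 ]
  [ 0   1  0  |  2/3 ]
  [ 0   0  1  |  1/2 ]
R1 := R1 + R2
  [ 1  0  0  |    3 ]
  [ 0  1  0  |  2/3 ]
  [ 0  0  1  |  1/2 ]
Reading off the last column: u = 3, v = 2/3, w = 1/2.

(3, 2/3, 1/2)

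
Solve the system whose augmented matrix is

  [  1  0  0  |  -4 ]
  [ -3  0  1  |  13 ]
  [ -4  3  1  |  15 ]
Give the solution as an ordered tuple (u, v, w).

(-4, -2/3, 1)

Add 3 times ρ1 to ρ2.
  [  1  0  0  |  -4 ]
  [  0  0  1  |   1 ]
  [ -4  3  1  |  15 ]
Add 4 times ρ1 to ρ3.
  [ 1  0  0  |  -4 ]
  [ 0  0  1  |   1 ]
  [ 0  3  1  |  -1 ]
Swap ρ2 and ρ3.
  [ 1  0  0  |  -4 ]
  [ 0  3  1  |  -1 ]
  [ 0  0  1  |   1 ]
Multiply ρ2 by 1/3.
  [ 1  0    0  |    -4 ]
  [ 0  1  1/3  |  -1/3 ]
  [ 0  0    1  |     1 ]
Subtract 1/3 times ρ3 from ρ2.
  [ 1  0  0  |    -4 ]
  [ 0  1  0  |  -2/3 ]
  [ 0  0  1  |     1 ]
Reading off the last column: u = -4, v = -2/3, w = 1.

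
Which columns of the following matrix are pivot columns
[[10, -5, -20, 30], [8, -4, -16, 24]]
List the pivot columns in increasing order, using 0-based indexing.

r1 := 1/10·r1
  [ 1  -1/2   -2   3 ]
  [ 8    -4  -16  24 ]
r2 := r2 − 8·r1
  [ 1  -1/2  -2  3 ]
  [ 0     0   0  0 ]
Pivot columns are the columns containing a leading 1.

0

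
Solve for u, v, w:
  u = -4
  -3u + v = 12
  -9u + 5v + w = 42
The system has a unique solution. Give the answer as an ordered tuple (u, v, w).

(-4, 0, 6)

Form the augmented matrix and row-reduce:
  [  1  0  0  |  -4 ]
  [ -3  1  0  |  12 ]
  [ -9  5  1  |  42 ]
ρ2 ← ρ2 + 3·ρ1
  [  1  0  0  |  -4 ]
  [  0  1  0  |   0 ]
  [ -9  5  1  |  42 ]
ρ3 ← ρ3 + 9·ρ1
  [ 1  0  0  |  -4 ]
  [ 0  1  0  |   0 ]
  [ 0  5  1  |   6 ]
ρ3 ← ρ3 − 5·ρ2
  [ 1  0  0  |  -4 ]
  [ 0  1  0  |   0 ]
  [ 0  0  1  |   6 ]
Reading off the last column: u = -4, v = 0, w = 6.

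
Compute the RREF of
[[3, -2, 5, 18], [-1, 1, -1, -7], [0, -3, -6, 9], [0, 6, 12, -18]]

[[1, 0, 3, 4], [0, 1, 2, -3], [0, 0, 0, 0], [0, 0, 0, 0]]

ρ1 ← 1/3·ρ1
  [  1  -2/3  5/3    6 ]
  [ -1     1   -1   -7 ]
  [  0    -3   -6    9 ]
  [  0     6   12  -18 ]
ρ2 ← ρ2 + ρ1
  [ 1  -2/3  5/3    6 ]
  [ 0   1/3  2/3   -1 ]
  [ 0    -3   -6    9 ]
  [ 0     6   12  -18 ]
ρ2 ← 3·ρ2
  [ 1  -2/3  5/3    6 ]
  [ 0     1    2   -3 ]
  [ 0    -3   -6    9 ]
  [ 0     6   12  -18 ]
ρ3 ← ρ3 + 3·ρ2
  [ 1  -2/3  5/3    6 ]
  [ 0     1    2   -3 ]
  [ 0     0    0    0 ]
  [ 0     6   12  -18 ]
ρ4 ← ρ4 − 6·ρ2
  [ 1  -2/3  5/3   6 ]
  [ 0     1    2  -3 ]
  [ 0     0    0   0 ]
  [ 0     0    0   0 ]
ρ1 ← ρ1 + 2/3·ρ2
  [ 1  0  3   4 ]
  [ 0  1  2  -3 ]
  [ 0  0  0   0 ]
  [ 0  0  0   0 ]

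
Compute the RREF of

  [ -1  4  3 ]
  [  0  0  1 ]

[[1, -4, 0], [0, 0, 1]]

R1 := -1·R1
  [ 1  -4  -3 ]
  [ 0   0   1 ]
R1 := R1 + 3·R2
  [ 1  -4  0 ]
  [ 0   0  1 ]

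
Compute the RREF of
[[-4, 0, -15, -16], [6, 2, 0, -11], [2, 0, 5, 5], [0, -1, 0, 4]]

R1 := -1/4·R1
  [ 1   0  15/4    4 ]
  [ 6   2     0  -11 ]
  [ 2   0     5    5 ]
  [ 0  -1     0    4 ]
R2 := R2 − 6·R1
  [ 1   0   15/4    4 ]
  [ 0   2  -45/2  -35 ]
  [ 2   0      5    5 ]
  [ 0  -1      0    4 ]
R3 := R3 − 2·R1
  [ 1   0   15/4    4 ]
  [ 0   2  -45/2  -35 ]
  [ 0   0   -5/2   -3 ]
  [ 0  -1      0    4 ]
R2 := 1/2·R2
  [ 1   0   15/4      4 ]
  [ 0   1  -45/4  -35/2 ]
  [ 0   0   -5/2     -3 ]
  [ 0  -1      0      4 ]
R4 := R4 + R2
  [ 1  0   15/4      4 ]
  [ 0  1  -45/4  -35/2 ]
  [ 0  0   -5/2     -3 ]
  [ 0  0  -45/4  -27/2 ]
R3 := -2/5·R3
  [ 1  0   15/4      4 ]
  [ 0  1  -45/4  -35/2 ]
  [ 0  0      1    6/5 ]
  [ 0  0  -45/4  -27/2 ]
R4 := R4 + 45/4·R3
  [ 1  0   15/4      4 ]
  [ 0  1  -45/4  -35/2 ]
  [ 0  0      1    6/5 ]
  [ 0  0      0      0 ]
R2 := R2 + 45/4·R3
  [ 1  0  15/4    4 ]
  [ 0  1     0   -4 ]
  [ 0  0     1  6/5 ]
  [ 0  0     0    0 ]
R1 := R1 − 15/4·R3
  [ 1  0  0  -1/2 ]
  [ 0  1  0    -4 ]
  [ 0  0  1   6/5 ]
  [ 0  0  0     0 ]

[[1, 0, 0, -1/2], [0, 1, 0, -4], [0, 0, 1, 6/5], [0, 0, 0, 0]]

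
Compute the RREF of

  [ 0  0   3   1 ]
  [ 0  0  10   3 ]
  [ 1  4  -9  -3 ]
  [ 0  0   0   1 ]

[[1, 4, 0, 0], [0, 0, 1, 0], [0, 0, 0, 1], [0, 0, 0, 0]]

ρ1 <-> ρ3
  [ 1  4  -9  -3 ]
  [ 0  0  10   3 ]
  [ 0  0   3   1 ]
  [ 0  0   0   1 ]
ρ2 -> 1/10·ρ2
  [ 1  4  -9    -3 ]
  [ 0  0   1  3/10 ]
  [ 0  0   3     1 ]
  [ 0  0   0     1 ]
ρ3 -> ρ3 − 3·ρ2
  [ 1  4  -9    -3 ]
  [ 0  0   1  3/10 ]
  [ 0  0   0  1/10 ]
  [ 0  0   0     1 ]
ρ3 -> 10·ρ3
  [ 1  4  -9    -3 ]
  [ 0  0   1  3/10 ]
  [ 0  0   0     1 ]
  [ 0  0   0     1 ]
ρ4 -> ρ4 − ρ3
  [ 1  4  -9    -3 ]
  [ 0  0   1  3/10 ]
  [ 0  0   0     1 ]
  [ 0  0   0     0 ]
ρ2 -> ρ2 − 3/10·ρ3
  [ 1  4  -9  -3 ]
  [ 0  0   1   0 ]
  [ 0  0   0   1 ]
  [ 0  0   0   0 ]
ρ1 -> ρ1 + 3·ρ3
  [ 1  4  -9  0 ]
  [ 0  0   1  0 ]
  [ 0  0   0  1 ]
  [ 0  0   0  0 ]
ρ1 -> ρ1 + 9·ρ2
  [ 1  4  0  0 ]
  [ 0  0  1  0 ]
  [ 0  0  0  1 ]
  [ 0  0  0  0 ]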